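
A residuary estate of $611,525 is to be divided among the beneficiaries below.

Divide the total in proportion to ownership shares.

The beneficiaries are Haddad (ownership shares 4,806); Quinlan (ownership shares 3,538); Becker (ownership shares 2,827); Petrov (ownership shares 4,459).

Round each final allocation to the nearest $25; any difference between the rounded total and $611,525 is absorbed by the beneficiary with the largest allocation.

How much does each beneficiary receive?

Haddad: $188,050; Quinlan: $138,425; Becker: $110,600; Petrov: $174,450

Sum of ownership shares: 15,630.
Unrounded shares: Haddad 4,806/15,630 × $611,525 = 188,035.13; Quinlan 3,538/15,630 × $611,525 = 138,424.53; Becker 2,827/15,630 × $611,525 = 110,606.60; Petrov 4,459/15,630 × $611,525 = 174,458.73.
Rounded to nearest $25: Haddad $188,025; Quinlan $138,425; Becker $110,600; Petrov $174,450. Sum = $611,500.
Difference $611,525 − $611,500 = +$25 applied to largest allocation (Haddad): Haddad becomes $188,050.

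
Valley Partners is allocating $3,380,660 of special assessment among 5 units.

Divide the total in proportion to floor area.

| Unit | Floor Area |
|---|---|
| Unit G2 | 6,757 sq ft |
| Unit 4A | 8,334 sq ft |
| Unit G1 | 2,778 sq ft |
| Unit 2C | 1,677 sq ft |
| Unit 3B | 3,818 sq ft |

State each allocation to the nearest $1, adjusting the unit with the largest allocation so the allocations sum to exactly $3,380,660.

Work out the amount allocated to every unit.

Unit G2: $977,706 · Unit 4A: $1,205,891 · Unit G1: $401,963 · Unit 2C: $242,654 · Unit 3B: $552,446

Sum of floor area: 23,364.
Proportional shares: Unit G2 6,757/23,364 × $3,380,660 = 977,705.86; Unit 4A 8,334/23,364 × $3,380,660 = 1,205,890.28; Unit G1 2,778/23,364 × $3,380,660 = 401,963.43; Unit 2C 1,677/23,364 × $3,380,660 = 242,653.95; Unit 3B 3,818/23,364 × $3,380,660 = 552,446.49.
Rounded to nearest $1: Unit G2 $977,706; Unit 4A $1,205,890; Unit G1 $401,963; Unit 2C $242,654; Unit 3B $552,446. Sum = $3,380,659.
Difference $3,380,660 − $3,380,659 = +$1 applied to largest allocation (Unit 4A): Unit 4A becomes $1,205,891.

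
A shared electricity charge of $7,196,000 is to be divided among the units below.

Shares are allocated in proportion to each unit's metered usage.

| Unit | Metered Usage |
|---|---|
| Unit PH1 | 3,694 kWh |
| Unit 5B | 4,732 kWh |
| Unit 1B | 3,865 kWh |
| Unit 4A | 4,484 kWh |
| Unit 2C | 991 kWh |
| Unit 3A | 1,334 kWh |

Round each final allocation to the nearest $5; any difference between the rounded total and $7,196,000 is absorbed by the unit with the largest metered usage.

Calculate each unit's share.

Total metered usage = 19,100.
Unrounded shares: Unit PH1 3,694/19,100 × $7,196,000 = 1,391,729.01; Unit 5B 4,732/19,100 × $7,196,000 = 1,782,799.58; Unit 1B 3,865/19,100 × $7,196,000 = 1,456,153.93; Unit 4A 4,484/19,100 × $7,196,000 = 1,689,364.61; Unit 2C 991/19,100 × $7,196,000 = 373,363.14; Unit 3A 1,334/19,100 × $7,196,000 = 502,589.74.
After rounding ($5): Unit PH1 $1,391,730; Unit 5B $1,782,800; Unit 1B $1,456,155; Unit 4A $1,689,365; Unit 2C $373,365; Unit 3A $502,590. Sum = $7,196,005.
Difference $7,196,000 − $7,196,005 = −$5 applied to largest metered usage (Unit 5B): Unit 5B becomes $1,782,795.

Unit PH1: $1,391,730 · Unit 5B: $1,782,795 · Unit 1B: $1,456,155 · Unit 4A: $1,689,365 · Unit 2C: $373,365 · Unit 3A: $502,590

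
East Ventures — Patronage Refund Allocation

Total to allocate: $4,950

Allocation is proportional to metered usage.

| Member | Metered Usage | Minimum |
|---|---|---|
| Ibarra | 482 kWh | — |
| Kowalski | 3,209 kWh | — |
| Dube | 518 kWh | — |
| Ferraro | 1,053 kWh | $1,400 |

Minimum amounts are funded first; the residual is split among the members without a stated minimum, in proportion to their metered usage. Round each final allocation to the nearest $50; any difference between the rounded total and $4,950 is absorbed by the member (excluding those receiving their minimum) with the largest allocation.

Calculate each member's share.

Guaranteed amounts: Ferraro $1,400. Residual $3,550.
Residual split over remaining metered usage 4,209: Ibarra 406.53 → $400; Kowalski 2,706.57 → $2,700; Dube 436.90 → $450.

Ibarra: $400 | Kowalski: $2,700 | Dube: $450 | Ferraro: $1,400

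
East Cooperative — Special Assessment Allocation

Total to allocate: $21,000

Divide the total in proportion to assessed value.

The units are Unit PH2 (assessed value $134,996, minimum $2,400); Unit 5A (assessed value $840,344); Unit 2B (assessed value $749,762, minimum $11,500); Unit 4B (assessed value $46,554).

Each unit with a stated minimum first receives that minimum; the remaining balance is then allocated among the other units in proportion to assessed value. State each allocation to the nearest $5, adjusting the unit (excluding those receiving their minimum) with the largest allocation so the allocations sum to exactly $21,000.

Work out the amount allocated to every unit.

Fund the minimums — Unit PH2 $2,400; Unit 2B $11,500. Balance $7,100.
Balance split over remaining assessed value 886,898: Unit 5A 6,727.32 → $6,725; Unit 4B 372.68 → $375.

Unit PH2: $2,400 · Unit 5A: $6,725 · Unit 2B: $11,500 · Unit 4B: $375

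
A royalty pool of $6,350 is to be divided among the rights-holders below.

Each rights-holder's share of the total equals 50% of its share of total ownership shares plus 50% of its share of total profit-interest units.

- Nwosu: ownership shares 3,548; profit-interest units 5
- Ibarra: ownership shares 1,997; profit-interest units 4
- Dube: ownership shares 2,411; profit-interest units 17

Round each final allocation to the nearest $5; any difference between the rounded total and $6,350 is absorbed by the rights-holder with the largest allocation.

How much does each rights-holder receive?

Nwosu: $2,025; Ibarra: $1,285; Dube: $3,040

Totals — ownership shares 7,956, profit-interest units 26.
Composite weights (50% ownership shares + 50% profit-interest units): Nwosu 0.3191; Ibarra 0.2024; Dube 0.4784.
Unrounded shares: Nwosu 2,026.48; Ibarra 1,285.40; Dube 3,038.12.
At nearest $5: Nwosu $2,025; Ibarra $1,285; Dube $3,040. Sum = $6,350.
Rounded total matches; no reconciliation needed.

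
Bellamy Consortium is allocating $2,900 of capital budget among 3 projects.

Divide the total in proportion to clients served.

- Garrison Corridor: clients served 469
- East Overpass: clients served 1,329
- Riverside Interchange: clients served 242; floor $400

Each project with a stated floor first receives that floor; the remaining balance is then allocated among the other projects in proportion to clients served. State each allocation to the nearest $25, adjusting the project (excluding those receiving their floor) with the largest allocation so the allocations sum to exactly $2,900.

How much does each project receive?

Garrison Corridor: $650; East Overpass: $1,850; Riverside Interchange: $400

Minimums first: Riverside Interchange $400. Remaining pool $2,500.
Remaining pool split over remaining clients served 1,798: Garrison Corridor 652.11 → $650; East Overpass 1,847.89 → $1,850.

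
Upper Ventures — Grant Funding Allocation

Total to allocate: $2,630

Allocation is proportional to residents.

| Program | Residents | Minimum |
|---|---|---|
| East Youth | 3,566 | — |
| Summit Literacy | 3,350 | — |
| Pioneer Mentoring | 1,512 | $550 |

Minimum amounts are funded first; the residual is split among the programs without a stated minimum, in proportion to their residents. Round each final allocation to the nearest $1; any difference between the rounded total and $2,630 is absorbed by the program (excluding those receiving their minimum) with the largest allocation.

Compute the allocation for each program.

East Youth: $1,072 · Summit Literacy: $1,008 · Pioneer Mentoring: $550

Fund the minimums — Pioneer Mentoring $550. Remaining pool $2,080.
Remaining pool split over remaining residents 6,916: East Youth 1,072.48 → $1,072; Summit Literacy 1,007.52 → $1,008.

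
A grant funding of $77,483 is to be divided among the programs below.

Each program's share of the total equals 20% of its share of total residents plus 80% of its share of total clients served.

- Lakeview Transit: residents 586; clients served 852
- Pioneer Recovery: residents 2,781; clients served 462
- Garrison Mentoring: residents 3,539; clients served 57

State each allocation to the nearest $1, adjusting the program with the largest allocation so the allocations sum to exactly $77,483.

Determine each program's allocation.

Lakeview Transit: $39,836 · Pioneer Recovery: $27,129 · Garrison Mentoring: $10,518

Residents total 6,906; clients served total 1,371.
Composite weights (20% residents + 80% clients served): Lakeview Transit 0.5141; Pioneer Recovery 0.3501; Garrison Mentoring 0.1358.
Unrounded shares: Lakeview Transit 39,836.03; Pioneer Recovery 27,128.57; Garrison Mentoring 10,518.39.
Rounded to nearest $1: Lakeview Transit $39,836; Pioneer Recovery $27,129; Garrison Mentoring $10,518. Sum = $77,483.
Sum already equals the total — no adjustment.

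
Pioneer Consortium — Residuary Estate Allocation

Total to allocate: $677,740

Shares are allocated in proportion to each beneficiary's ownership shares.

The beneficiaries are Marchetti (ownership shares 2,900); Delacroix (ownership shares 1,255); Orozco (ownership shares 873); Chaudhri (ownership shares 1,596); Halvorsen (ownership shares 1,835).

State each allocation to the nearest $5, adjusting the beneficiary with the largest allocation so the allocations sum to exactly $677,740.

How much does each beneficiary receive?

Combined ownership shares = 8,459.
Pro-rata amounts: Marchetti 2,900/8,459 × $677,740 = 232,349.69; Delacroix 1,255/8,459 × $677,740 = 100,551.33; Orozco 873/8,459 × $677,740 = 69,945.27; Chaudhri 1,596/8,459 × $677,740 = 127,872.45; Halvorsen 1,835/8,459 × $677,740 = 147,021.27.
After rounding ($5): Marchetti $232,350; Delacroix $100,550; Orozco $69,945; Chaudhri $127,870; Halvorsen $147,020. Sum = $677,735.
Difference $677,740 − $677,735 = +$5 applied to largest allocation (Marchetti): Marchetti becomes $232,355.

Marchetti: $232,355; Delacroix: $100,550; Orozco: $69,945; Chaudhri: $127,870; Halvorsen: $147,020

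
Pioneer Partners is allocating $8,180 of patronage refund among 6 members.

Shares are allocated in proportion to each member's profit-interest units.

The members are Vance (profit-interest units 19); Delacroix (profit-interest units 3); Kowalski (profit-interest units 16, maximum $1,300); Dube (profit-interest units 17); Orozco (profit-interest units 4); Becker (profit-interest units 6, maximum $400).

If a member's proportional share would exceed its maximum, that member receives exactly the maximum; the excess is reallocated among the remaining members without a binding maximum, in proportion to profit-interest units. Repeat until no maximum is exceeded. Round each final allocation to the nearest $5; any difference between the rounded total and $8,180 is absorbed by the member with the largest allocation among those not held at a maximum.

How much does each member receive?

Vance: $2,865; Delacroix: $450; Kowalski: $1,300; Dube: $2,560; Orozco: $605; Becker: $400

Combined profit-interest units = 65.
Unconstrained shares: Vance 2,391.08; Delacroix 377.54; Kowalski 2,013.54; Dube 2,139.38; Orozco 503.38; Becker 755.08.
Capped: Kowalski ($1,300), Becker ($400); residual $6,480 reallocated over remaining profit-interest units 43.
Shares after redistribution: Vance 2,863.26 → $2,865; Delacroix 452.09 → $450; Dube 2,561.86 → $2,560; Orozco 602.79 → $605.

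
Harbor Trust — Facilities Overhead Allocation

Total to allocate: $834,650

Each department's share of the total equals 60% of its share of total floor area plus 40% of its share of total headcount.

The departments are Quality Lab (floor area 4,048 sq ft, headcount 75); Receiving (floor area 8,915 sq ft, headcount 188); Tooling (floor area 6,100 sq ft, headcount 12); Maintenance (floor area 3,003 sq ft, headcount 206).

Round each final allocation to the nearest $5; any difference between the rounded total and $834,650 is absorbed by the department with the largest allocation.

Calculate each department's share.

Totals — floor area 22,066, headcount 481.
Composite weights (60% floor area + 40% headcount): Quality Lab 0.1724; Receiving 0.3988; Tooling 0.1758; Maintenance 0.2530.
Raw shares: Quality Lab 143,926.92; Receiving 332,816.76; Tooling 146,769.24; Maintenance 211,137.08.
After rounding ($5): Quality Lab $143,925; Receiving $332,815; Tooling $146,770; Maintenance $211,135. Sum = $834,645.
Difference $834,650 − $834,645 = +$5 applied to largest allocation (Receiving): Receiving becomes $332,820.

Quality Lab: $143,925 · Receiving: $332,820 · Tooling: $146,770 · Maintenance: $211,135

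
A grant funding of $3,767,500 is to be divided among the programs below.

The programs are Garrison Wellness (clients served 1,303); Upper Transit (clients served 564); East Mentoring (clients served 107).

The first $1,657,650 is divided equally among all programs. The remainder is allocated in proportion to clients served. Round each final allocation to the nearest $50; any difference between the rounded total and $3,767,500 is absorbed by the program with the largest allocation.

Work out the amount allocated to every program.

Garrison Wellness: $1,945,250 | Upper Transit: $1,155,350 | East Mentoring: $666,900

Equal tier: $1,657,650 ÷ 3 = $552,550 apiece.
Remainder $2,109,850 by clients served (total 1,974): Garrison Wellness 1,392,672.01 → $1,392,650; Upper Transit 602,814.29 → $602,800; East Mentoring 114,363.70 → $114,350.
Rounding difference +$50 on remainder applied to Garrison Wellness.
Totals: Garrison Wellness $552,550 + $1,392,700 = $1,945,250; Upper Transit $552,550 + $602,800 = $1,155,350; East Mentoring $552,550 + $114,350 = $666,900.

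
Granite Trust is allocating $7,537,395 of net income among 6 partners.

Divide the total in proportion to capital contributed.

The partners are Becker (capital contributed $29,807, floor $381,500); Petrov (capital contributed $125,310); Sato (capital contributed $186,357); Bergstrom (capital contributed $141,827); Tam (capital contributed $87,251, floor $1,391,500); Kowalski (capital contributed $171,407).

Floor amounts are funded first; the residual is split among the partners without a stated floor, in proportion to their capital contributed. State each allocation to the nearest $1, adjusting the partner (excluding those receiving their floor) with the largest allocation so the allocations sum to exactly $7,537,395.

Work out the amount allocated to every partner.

Minimums first: Becker $381,500; Tam $1,391,500. Residual $5,764,395.
Residual split over remaining capital contributed 624,901: Petrov 1,155,921.24 → $1,155,921; Sato 1,719,048.87 → $1,719,049; Bergstrom 1,308,282.19 → $1,308,282; Kowalski 1,581,142.70 → $1,581,143.

Becker: $381,500 · Petrov: $1,155,921 · Sato: $1,719,049 · Bergstrom: $1,308,282 · Tam: $1,391,500 · Kowalski: $1,581,143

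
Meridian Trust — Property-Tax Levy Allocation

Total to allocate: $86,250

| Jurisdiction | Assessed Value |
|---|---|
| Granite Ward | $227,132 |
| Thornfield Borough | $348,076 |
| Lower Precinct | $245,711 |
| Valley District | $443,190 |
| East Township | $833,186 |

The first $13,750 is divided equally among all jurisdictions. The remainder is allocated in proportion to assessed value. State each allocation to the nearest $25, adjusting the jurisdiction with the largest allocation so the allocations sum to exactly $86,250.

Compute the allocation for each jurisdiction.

Equal tier: $13,750 ÷ 5 = $2,750 apiece.
Remainder $72,500 by assessed value (total 2,097,295): Granite Ward 7,851.58 → $7,850; Thornfield Borough 12,032.41 → $12,025; Lower Precinct 8,493.82 → $8,500; Valley District 15,320.34 → $15,325; East Township 28,801.85 → $28,800.
Totals: Granite Ward $2,750 + $7,850 = $10,600; Thornfield Borough $2,750 + $12,025 = $14,775; Lower Precinct $2,750 + $8,500 = $11,250; Valley District $2,750 + $15,325 = $18,075; East Township $2,750 + $28,800 = $31,550.

Granite Ward: $10,600 | Thornfield Borough: $14,775 | Lower Precinct: $11,250 | Valley District: $18,075 | East Township: $31,550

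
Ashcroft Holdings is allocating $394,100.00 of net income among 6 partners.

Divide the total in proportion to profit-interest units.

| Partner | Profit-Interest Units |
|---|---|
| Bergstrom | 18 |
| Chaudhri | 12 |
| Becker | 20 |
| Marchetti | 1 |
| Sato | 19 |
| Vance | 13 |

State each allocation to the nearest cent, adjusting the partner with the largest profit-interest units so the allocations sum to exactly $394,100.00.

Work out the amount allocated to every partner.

Combined profit-interest units = 18 + 12 + 20 + 1 + 19 + 13 = 83.
Unrounded shares: Bergstrom 85,467.4699; Chaudhri 56,978.3133; Becker 94,963.8554; Marchetti 4,748.1928; Sato 90,215.6627; Vance 61,726.5060.
After rounding (cent): Bergstrom $85,467.47; Chaudhri $56,978.31; Becker $94,963.86; Marchetti $4,748.19; Sato $90,215.66; Vance $61,726.51. Sum = $394,100.00.
Rounded total matches; no reconciliation needed.

Bergstrom: $85,467.47 · Chaudhri: $56,978.31 · Becker: $94,963.86 · Marchetti: $4,748.19 · Sato: $90,215.66 · Vance: $61,726.51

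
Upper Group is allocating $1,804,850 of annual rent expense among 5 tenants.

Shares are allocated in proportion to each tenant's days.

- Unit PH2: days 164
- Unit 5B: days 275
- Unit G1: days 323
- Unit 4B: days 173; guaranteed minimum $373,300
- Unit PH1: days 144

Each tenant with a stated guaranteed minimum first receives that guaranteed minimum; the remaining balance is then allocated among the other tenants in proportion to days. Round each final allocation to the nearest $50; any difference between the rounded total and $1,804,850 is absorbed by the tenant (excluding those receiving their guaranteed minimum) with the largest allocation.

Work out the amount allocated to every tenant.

Minimums first: Unit 4B $373,300. Balance $1,431,550.
Balance split over remaining days 906: Unit PH2 259,132.67 → $259,150; Unit 5B 434,521.25 → $434,500; Unit G1 510,364.96 → $510,350; Unit PH1 227,531.13 → $227,550.

Unit PH2: $259,150 · Unit 5B: $434,500 · Unit G1: $510,350 · Unit 4B: $373,300 · Unit PH1: $227,550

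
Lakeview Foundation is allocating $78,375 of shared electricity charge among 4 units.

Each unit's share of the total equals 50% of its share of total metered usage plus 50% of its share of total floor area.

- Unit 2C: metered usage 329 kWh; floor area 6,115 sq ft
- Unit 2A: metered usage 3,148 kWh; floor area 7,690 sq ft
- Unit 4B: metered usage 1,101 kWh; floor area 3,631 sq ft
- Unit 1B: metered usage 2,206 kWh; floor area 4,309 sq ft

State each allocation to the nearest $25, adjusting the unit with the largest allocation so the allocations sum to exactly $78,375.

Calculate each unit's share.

Totals — metered usage 6,784, floor area 21,745.
Combined weights (50% metered usage + 50% floor area): Unit 2C 0.1649; Unit 2A 0.4088; Unit 4B 0.1646; Unit 1B 0.2617.
Proportional shares: Unit 2C 12,920.53; Unit 2A 32,042.74; Unit 4B 12,903.45; Unit 1B 20,508.28.
Rounded to nearest $25: Unit 2C $12,925; Unit 2A $32,050; Unit 4B $12,900; Unit 1B $20,500. Sum = $78,375.
Sum already equals the total — no adjustment.

Unit 2C: $12,925 · Unit 2A: $32,050 · Unit 4B: $12,900 · Unit 1B: $20,500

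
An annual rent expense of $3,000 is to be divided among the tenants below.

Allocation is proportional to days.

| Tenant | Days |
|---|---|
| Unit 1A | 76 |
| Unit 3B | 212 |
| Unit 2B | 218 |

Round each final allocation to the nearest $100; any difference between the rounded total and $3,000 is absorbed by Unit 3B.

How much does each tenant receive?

Combined days = 506.
Unrounded shares: Unit 1A 76/506 × $3,000 = 450.59; Unit 3B 212/506 × $3,000 = 1,256.92; Unit 2B 218/506 × $3,000 = 1,292.49.
At nearest $100: Unit 1A $500; Unit 3B $1,300; Unit 2B $1,300. Sum = $3,100.
Difference $3,000 − $3,100 = −$100 applied to Unit 3B: Unit 3B becomes $1,200.

Unit 1A: $500 | Unit 3B: $1,200 | Unit 2B: $1,300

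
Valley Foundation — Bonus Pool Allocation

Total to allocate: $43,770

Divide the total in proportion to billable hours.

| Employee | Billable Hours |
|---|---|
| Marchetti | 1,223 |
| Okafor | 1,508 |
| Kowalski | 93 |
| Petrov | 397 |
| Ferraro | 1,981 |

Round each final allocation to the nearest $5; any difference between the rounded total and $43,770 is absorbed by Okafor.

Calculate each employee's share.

Combined billable hours = 5,202.
Pro-rata amounts: Marchetti 1,223/5,202 × $43,770 = 10,290.41; Okafor 1,508/5,202 × $43,770 = 12,688.42; Kowalski 93/5,202 × $43,770 = 782.51; Petrov 397/5,202 × $43,770 = 3,340.39; Ferraro 1,981/5,202 × $43,770 = 16,668.28.
After rounding ($5): Marchetti $10,290; Okafor $12,690; Kowalski $785; Petrov $3,340; Ferraro $16,670. Sum = $43,775.
Difference $43,770 − $43,775 = −$5 applied to Okafor: Okafor becomes $12,685.

Marchetti: $10,290 · Okafor: $12,685 · Kowalski: $785 · Petrov: $3,340 · Ferraro: $16,670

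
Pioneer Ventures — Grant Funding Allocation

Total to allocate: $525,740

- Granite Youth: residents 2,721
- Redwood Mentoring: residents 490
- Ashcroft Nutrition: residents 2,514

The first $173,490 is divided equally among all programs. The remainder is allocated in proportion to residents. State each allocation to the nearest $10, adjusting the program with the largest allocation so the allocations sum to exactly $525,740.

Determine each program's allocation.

Granite Youth: $225,250 · Redwood Mentoring: $87,980 · Ashcroft Nutrition: $212,510

Equal tier: $173,490 ÷ 3 = $57,830 apiece.
Remainder $352,250 by residents (total 5,725): Granite Youth 167,418.73 → $167,420; Redwood Mentoring 30,148.91 → $30,150; Ashcroft Nutrition 154,682.36 → $154,680.
Totals: Granite Youth $57,830 + $167,420 = $225,250; Redwood Mentoring $57,830 + $30,150 = $87,980; Ashcroft Nutrition $57,830 + $154,680 = $212,510.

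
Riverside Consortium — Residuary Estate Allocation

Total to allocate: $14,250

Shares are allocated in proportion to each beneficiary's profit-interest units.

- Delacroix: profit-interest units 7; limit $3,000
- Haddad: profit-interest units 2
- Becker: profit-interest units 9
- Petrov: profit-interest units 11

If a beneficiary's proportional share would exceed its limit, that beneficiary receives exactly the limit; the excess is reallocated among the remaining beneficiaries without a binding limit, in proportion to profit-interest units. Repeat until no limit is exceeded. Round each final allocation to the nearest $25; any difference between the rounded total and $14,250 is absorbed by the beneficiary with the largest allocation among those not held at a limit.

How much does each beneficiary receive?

Delacroix: $3,000; Haddad: $1,025; Becker: $4,600; Petrov: $5,625

Sum of profit-interest units: 29.
Pro-rata shares before constraints: Delacroix 3,439.66; Haddad 982.76; Becker 4,422.41; Petrov 5,405.17.
Capped: Delacroix ($3,000); residual $11,250 reallocated over remaining profit-interest units 22.
Remaining shares: Haddad 1,022.73 → $1,025; Becker 4,602.27 → $4,600; Petrov 5,625.00 → $5,625.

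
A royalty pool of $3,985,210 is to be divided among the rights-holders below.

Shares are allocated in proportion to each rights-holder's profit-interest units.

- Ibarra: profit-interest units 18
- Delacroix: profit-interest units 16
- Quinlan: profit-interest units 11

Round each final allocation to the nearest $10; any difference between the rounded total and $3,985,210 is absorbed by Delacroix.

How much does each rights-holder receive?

Combined profit-interest units = 45.
Unrounded shares: Ibarra 18/45 × $3,985,210 = 1,594,084.00; Delacroix 16/45 × $3,985,210 = 1,416,963.56; Quinlan 11/45 × $3,985,210 = 974,162.44.
At nearest $10: Ibarra $1,594,080; Delacroix $1,416,960; Quinlan $974,160. Sum = $3,985,200.
Difference $3,985,210 − $3,985,200 = +$10 applied to Delacroix: Delacroix becomes $1,416,970.

Ibarra: $1,594,080; Delacroix: $1,416,970; Quinlan: $974,160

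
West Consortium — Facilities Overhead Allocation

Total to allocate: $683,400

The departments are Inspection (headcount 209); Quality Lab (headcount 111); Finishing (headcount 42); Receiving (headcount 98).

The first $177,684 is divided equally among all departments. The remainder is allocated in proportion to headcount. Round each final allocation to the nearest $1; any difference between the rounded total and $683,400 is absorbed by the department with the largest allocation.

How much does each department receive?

Inspection: $274,193; Quality Lab: $166,452; Finishing: $90,595; Receiving: $152,160

First tranche $177,684 split equally: $44,421 each.
Remainder $505,716 by headcount (total 460): Inspection 229,770.97 → $229,771; Quality Lab 122,031.47 → $122,031; Finishing 46,174.07 → $46,174; Receiving 107,739.496 → $107,739.
Rounding difference +$1 on remainder applied to Inspection.
Totals: Inspection $44,421 + $229,772 = $274,193; Quality Lab $44,421 + $122,031 = $166,452; Finishing $44,421 + $46,174 = $90,595; Receiving $44,421 + $107,739 = $152,160.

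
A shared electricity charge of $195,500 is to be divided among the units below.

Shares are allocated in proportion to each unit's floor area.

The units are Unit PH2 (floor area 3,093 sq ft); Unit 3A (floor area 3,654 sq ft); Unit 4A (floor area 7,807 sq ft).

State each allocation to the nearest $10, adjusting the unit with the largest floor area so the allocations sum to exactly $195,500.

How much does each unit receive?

Unit PH2: $41,550 · Unit 3A: $49,080 · Unit 4A: $104,870

Total floor area = 3,093 + 3,654 + 7,807 = 14,554.
Raw shares: Unit PH2 41,547.44; Unit 3A 49,083.21; Unit 4A 104,869.35.
At nearest $10: Unit PH2 $41,550; Unit 3A $49,080; Unit 4A $104,870. Sum = $195,500.
Rounded total matches; no reconciliation needed.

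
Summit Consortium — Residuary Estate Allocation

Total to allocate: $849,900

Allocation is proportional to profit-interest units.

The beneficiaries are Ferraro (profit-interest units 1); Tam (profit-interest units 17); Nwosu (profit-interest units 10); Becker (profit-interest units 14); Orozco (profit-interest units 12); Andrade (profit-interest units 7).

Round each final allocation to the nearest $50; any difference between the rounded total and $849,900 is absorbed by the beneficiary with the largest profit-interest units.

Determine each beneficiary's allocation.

Total profit-interest units = 61.
Unrounded shares: Ferraro 1/61 × $849,900 = 13,932.79; Tam 17/61 × $849,900 = 236,857.38; Nwosu 10/61 × $849,900 = 139,327.87; Becker 14/61 × $849,900 = 195,059.02; Orozco 12/61 × $849,900 = 167,193.44; Andrade 7/61 × $849,900 = 97,529.51.
After rounding ($50): Ferraro $13,950; Tam $236,850; Nwosu $139,350; Becker $195,050; Orozco $167,200; Andrade $97,550. Sum = $849,950.
Difference $849,900 − $849,950 = −$50 applied to largest profit-interest units (Tam): Tam becomes $236,800.

Ferraro: $13,950 · Tam: $236,800 · Nwosu: $139,350 · Becker: $195,050 · Orozco: $167,200 · Andrade: $97,550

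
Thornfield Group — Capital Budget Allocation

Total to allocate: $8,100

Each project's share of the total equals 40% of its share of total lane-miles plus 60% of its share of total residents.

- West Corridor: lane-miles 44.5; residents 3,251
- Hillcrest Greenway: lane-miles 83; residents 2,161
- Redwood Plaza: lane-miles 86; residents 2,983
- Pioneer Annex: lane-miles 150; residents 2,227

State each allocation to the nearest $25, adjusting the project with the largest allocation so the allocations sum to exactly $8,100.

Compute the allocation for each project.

West Corridor: $1,875 | Hillcrest Greenway: $1,725 | Redwood Plaza: $2,125 | Pioneer Annex: $2,375

Lane-miles total 363.5; residents total 10,622.
Composite weights (40% lane-miles + 60% residents): West Corridor 0.2326; Hillcrest Greenway 0.2134; Redwood Plaza 0.2631; Pioneer Annex 0.2909.
Proportional shares: West Corridor 1,884.11; Hillcrest Greenway 1,728.55; Redwood Plaza 2,131.39; Pioneer Annex 2,355.95.
At nearest $25: West Corridor $1,875; Hillcrest Greenway $1,725; Redwood Plaza $2,125; Pioneer Annex $2,350. Sum = $8,075.
Difference $8,100 − $8,075 = +$25 applied to largest allocation (Pioneer Annex): Pioneer Annex becomes $2,375.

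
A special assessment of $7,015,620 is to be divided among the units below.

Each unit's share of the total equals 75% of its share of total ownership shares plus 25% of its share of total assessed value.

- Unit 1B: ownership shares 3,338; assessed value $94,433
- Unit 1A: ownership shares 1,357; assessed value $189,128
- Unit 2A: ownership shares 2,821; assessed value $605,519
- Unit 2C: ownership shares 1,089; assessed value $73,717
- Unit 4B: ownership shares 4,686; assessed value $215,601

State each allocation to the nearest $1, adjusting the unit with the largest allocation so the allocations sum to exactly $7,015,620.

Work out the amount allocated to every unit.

Ownership shares total 13,291; assessed value total 1,178,398.
Combined weights (75% ownership shares + 25% assessed value): Unit 1B 0.2084; Unit 1A 0.1167; Unit 2A 0.2876; Unit 2C 0.0771; Unit 4B 0.3102.
Unrounded shares: Unit 1B 1,462,018.27; Unit 1A 818,711.20; Unit 2A 2,018,036.04; Unit 2C 540,838.35; Unit 4B 2,176,016.14.
After rounding ($1): Unit 1B $1,462,018; Unit 1A $818,711; Unit 2A $2,018,036; Unit 2C $540,838; Unit 4B $2,176,016. Sum = $7,015,619.
Difference $7,015,620 − $7,015,619 = +$1 applied to largest allocation (Unit 4B): Unit 4B becomes $2,176,017.

Unit 1B: $1,462,018 | Unit 1A: $818,711 | Unit 2A: $2,018,036 | Unit 2C: $540,838 | Unit 4B: $2,176,017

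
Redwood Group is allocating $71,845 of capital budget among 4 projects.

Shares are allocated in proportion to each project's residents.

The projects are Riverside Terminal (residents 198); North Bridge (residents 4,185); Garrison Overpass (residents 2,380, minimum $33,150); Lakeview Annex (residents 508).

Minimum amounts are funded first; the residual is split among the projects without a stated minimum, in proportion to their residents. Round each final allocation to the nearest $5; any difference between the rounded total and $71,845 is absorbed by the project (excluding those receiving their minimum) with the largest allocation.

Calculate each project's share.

Minimums first: Garrison Overpass $33,150. Balance $38,695.
Balance split over remaining residents 4,891: Riverside Terminal 1,566.47 → $1,565; North Bridge 33,109.50 → $33,110; Lakeview Annex 4,019.03 → $4,020.

Riverside Terminal: $1,565 | North Bridge: $33,110 | Garrison Overpass: $33,150 | Lakeview Annex: $4,020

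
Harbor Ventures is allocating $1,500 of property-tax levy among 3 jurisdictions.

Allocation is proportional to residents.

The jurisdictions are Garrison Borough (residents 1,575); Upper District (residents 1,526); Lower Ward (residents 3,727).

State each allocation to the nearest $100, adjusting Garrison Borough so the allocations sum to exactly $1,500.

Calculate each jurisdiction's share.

Garrison Borough: $400 | Upper District: $300 | Lower Ward: $800

Residents total: 6,828.
Proportional shares: Garrison Borough 1,575/6,828 × $1,500 = 346.00; Upper District 1,526/6,828 × $1,500 = 335.24; Lower Ward 3,727/6,828 × $1,500 = 818.76.
At nearest $100: Garrison Borough $300; Upper District $300; Lower Ward $800. Sum = $1,400.
Difference $1,500 − $1,400 = +$100 applied to Garrison Borough: Garrison Borough becomes $400.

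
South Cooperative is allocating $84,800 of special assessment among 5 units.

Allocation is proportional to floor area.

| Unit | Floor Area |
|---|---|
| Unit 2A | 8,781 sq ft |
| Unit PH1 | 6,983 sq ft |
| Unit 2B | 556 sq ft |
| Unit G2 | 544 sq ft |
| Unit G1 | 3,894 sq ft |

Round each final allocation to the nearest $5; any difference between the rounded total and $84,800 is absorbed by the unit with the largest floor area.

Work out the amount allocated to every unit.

Total floor area = 20,758.
Proportional shares: Unit 2A 8,781/20,758 × $84,800 = 35,871.90; Unit PH1 6,983/20,758 × $84,800 = 28,526.76; Unit 2B 556/20,758 × $84,800 = 2,271.36; Unit G2 544/20,758 × $84,800 = 2,222.33; Unit G1 3,894/20,758 × $84,800 = 15,907.66.
Rounded to nearest $5: Unit 2A $35,870; Unit PH1 $28,525; Unit 2B $2,270; Unit G2 $2,220; Unit G1 $15,910. Sum = $84,795.
Difference $84,800 − $84,795 = +$5 applied to largest floor area (Unit 2A): Unit 2A becomes $35,875.

Unit 2A: $35,875 · Unit PH1: $28,525 · Unit 2B: $2,270 · Unit G2: $2,220 · Unit G1: $15,910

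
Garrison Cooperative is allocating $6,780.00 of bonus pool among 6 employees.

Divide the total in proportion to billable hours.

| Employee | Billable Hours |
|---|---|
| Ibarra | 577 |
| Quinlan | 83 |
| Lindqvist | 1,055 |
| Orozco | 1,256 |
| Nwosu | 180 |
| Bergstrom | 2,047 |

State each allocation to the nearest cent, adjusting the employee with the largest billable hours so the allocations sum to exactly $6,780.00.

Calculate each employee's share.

Sum of billable hours: 577 + 83 + 1,055 + 1,256 + 180 + 2,047 = 5,198.
Proportional shares: Ibarra 752.6087; Quinlan 108.2609; Lindqvist 1,376.0870; Orozco 1,638.2609; Nwosu 234.7826; Bergstrom 2,670.0000.
At nearest cent: Ibarra $752.61; Quinlan $108.26; Lindqvist $1,376.09; Orozco $1,638.26; Nwosu $234.78; Bergstrom $2,670.00. Sum = $6,780.00.
Sum already equals the total — no adjustment.

Ibarra: $752.61 | Quinlan: $108.26 | Lindqvist: $1,376.09 | Orozco: $1,638.26 | Nwosu: $234.78 | Bergstrom: $2,670.00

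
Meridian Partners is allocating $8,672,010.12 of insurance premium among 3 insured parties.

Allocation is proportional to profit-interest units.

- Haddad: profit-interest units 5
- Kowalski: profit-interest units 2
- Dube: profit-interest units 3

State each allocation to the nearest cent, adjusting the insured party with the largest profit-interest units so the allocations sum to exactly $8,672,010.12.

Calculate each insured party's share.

Sum of profit-interest units: 5 + 2 + 3 = 10.
Proportional shares: Haddad 4,336,005.0600; Kowalski 1,734,402.0240; Dube 2,601,603.0360.
After rounding (cent): Haddad $4,336,005.06; Kowalski $1,734,402.02; Dube $2,601,603.04. Sum = $8,672,010.12.
No rounding difference to absorb.

Haddad: $4,336,005.06 | Kowalski: $1,734,402.02 | Dube: $2,601,603.04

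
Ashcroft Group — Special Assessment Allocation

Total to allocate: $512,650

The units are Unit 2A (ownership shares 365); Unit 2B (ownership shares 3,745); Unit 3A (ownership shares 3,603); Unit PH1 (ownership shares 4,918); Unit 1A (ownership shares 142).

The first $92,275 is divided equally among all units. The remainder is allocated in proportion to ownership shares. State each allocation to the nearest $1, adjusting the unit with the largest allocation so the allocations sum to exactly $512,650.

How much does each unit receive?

Unit 2A: $30,468 | Unit 2B: $141,708 | Unit 3A: $137,034 | Unit PH1: $180,312 | Unit 1A: $23,128

Equal tier: $92,275 ÷ 5 = $18,455 apiece.
Remainder $420,375 by ownership shares (total 12,773): Unit 2A 12,012.59 → $12,013; Unit 2B 123,252.52 → $123,253; Unit 3A 118,579.12 → $118,579; Unit PH1 161,857.37 → $161,857; Unit 1A 4,673.39 → $4,673.
Totals: Unit 2A $18,455 + $12,013 = $30,468; Unit 2B $18,455 + $123,253 = $141,708; Unit 3A $18,455 + $118,579 = $137,034; Unit PH1 $18,455 + $161,857 = $180,312; Unit 1A $18,455 + $4,673 = $23,128.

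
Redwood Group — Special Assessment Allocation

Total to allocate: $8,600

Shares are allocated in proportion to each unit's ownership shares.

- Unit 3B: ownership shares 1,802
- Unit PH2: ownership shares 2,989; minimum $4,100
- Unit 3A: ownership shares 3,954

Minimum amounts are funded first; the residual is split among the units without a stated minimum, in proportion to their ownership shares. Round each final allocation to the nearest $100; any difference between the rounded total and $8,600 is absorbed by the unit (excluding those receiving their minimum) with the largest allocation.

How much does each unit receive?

Guaranteed amounts: Unit PH2 $4,100. Remaining pool $4,500.
Remaining pool split over remaining ownership shares 5,756: Unit 3B 1,408.79 → $1,400; Unit 3A 3,091.21 → $3,100.

Unit 3B: $1,400 | Unit PH2: $4,100 | Unit 3A: $3,100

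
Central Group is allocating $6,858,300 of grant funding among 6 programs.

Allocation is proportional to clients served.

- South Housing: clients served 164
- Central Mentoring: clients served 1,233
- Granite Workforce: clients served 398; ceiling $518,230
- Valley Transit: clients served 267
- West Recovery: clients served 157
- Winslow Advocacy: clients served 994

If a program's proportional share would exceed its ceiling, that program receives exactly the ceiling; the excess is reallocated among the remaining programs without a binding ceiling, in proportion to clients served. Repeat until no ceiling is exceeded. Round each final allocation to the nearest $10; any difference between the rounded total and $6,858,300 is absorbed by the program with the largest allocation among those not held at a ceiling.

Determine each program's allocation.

Sum of clients served: 3,213.
Pro-rata shares before constraints: South Housing 350,065.73; Central Mentoring 2,631,896.64; Granite Workforce 849,549.77; Valley Transit 569,924.09; West Recovery 335,123.90; Winslow Advocacy 2,121,739.87.
Held at cap: Granite Workforce ($518,230); remaining pool $6,340,070 reallocated over remaining clients served 2,815.
Redistributed shares: South Housing 369,368.20 → $369,370; Central Mentoring 2,777,018.23 → $2,777,020; Valley Transit 601,349.45 → $601,350; West Recovery 353,602.48 → $353,600; Winslow Advocacy 2,238,731.64 → $2,238,730.

South Housing: $369,370; Central Mentoring: $2,777,020; Granite Workforce: $518,230; Valley Transit: $601,350; West Recovery: $353,600; Winslow Advocacy: $2,238,730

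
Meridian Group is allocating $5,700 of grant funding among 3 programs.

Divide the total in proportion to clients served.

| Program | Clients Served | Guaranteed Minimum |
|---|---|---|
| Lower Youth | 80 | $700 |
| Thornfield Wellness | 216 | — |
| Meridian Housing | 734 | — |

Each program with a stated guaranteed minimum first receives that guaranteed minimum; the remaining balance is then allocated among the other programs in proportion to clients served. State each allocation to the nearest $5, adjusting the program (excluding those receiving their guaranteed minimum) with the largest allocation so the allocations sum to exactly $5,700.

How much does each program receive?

Minimums first: Lower Youth $700. Balance $5,000.
Balance split over remaining clients served 950: Thornfield Wellness 1,136.84 → $1,135; Meridian Housing 3,863.16 → $3,865.

Lower Youth: $700 | Thornfield Wellness: $1,135 | Meridian Housing: $3,865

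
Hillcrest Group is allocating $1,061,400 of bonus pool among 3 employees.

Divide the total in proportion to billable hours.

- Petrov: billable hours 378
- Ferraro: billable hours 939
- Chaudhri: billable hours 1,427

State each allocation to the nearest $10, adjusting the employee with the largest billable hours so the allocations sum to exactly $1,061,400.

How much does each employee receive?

Billable hours total: 2,744.
Pro-rata amounts: Petrov 378/2,744 × $1,061,400 = 146,213.27; Ferraro 939/2,744 × $1,061,400 = 363,212.32; Chaudhri 1,427/2,744 × $1,061,400 = 551,974.42.
After rounding ($10): Petrov $146,210; Ferraro $363,210; Chaudhri $551,970. Sum = $1,061,390.
Difference $1,061,400 − $1,061,390 = +$10 applied to largest billable hours (Chaudhri): Chaudhri becomes $551,980.

Petrov: $146,210 | Ferraro: $363,210 | Chaudhri: $551,980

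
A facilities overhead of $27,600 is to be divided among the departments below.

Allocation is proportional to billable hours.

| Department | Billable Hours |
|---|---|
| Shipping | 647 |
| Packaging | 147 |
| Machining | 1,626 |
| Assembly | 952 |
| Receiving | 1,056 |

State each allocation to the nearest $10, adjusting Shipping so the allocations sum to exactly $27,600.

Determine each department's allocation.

Shipping: $4,040; Packaging: $920; Machining: $10,130; Assembly: $5,930; Receiving: $6,580

Sum of billable hours: 4,428.
Unrounded shares: Shipping 647/4,428 × $27,600 = 4,032.79; Packaging 147/4,428 × $27,600 = 916.26; Machining 1,626/4,428 × $27,600 = 10,134.96; Assembly 952/4,428 × $27,600 = 5,933.88; Receiving 1,056/4,428 × $27,600 = 6,582.11.
Rounded to nearest $10: Shipping $4,030; Packaging $920; Machining $10,130; Assembly $5,930; Receiving $6,580. Sum = $27,590.
Difference $27,600 − $27,590 = +$10 applied to Shipping: Shipping becomes $4,040.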